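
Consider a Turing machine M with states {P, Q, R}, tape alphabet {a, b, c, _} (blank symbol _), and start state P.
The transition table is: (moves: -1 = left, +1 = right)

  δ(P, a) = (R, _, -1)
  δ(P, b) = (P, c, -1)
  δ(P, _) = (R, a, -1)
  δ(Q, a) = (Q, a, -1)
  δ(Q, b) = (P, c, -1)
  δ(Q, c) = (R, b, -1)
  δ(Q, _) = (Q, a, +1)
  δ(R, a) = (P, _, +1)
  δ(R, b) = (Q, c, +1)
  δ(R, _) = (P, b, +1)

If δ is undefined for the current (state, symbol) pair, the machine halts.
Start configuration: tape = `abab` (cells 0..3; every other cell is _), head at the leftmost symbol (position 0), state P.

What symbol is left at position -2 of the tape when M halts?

P | ____[a]bab   read a → write _, move -1, go to R
R | ___[_]_bab   read _ → write b, move +1, go to P
P | ___b[_]bab   read _ → write a, move -1, go to R
R | ___[b]abab   read b → write c, move +1, go to Q
Q | ___c[a]bab   read a → write a, move -1, go to Q
Q | ___[c]abab   read c → write b, move -1, go to R
R | __[_]babab   read _ → write b, move +1, go to P
P | __b[b]abab   read b → write c, move -1, go to P
P | __[b]cabab   read b → write c, move -1, go to P
P | _[_]ccabab   read _ → write a, move -1, go to R
R | [_]accabab   read _ → write b, move +1, go to P
P | b[a]ccabab   read a → write _, move -1, go to R
R | [b]_ccabab   read b → write c, move +1, go to Q
Q | c[_]ccabab   read _ → write a, move +1, go to Q
Q | ca[c]cabab   read c → write b, move -1, go to R
R | c[a]bcabab   read a → write _, move +1, go to P
P | c_[b]cabab   read b → write c, move -1, go to P
P | c[_]ccabab   read _ → write a, move -1, go to R
R | [c]accabab
Cell -2 holds c when M halts.

c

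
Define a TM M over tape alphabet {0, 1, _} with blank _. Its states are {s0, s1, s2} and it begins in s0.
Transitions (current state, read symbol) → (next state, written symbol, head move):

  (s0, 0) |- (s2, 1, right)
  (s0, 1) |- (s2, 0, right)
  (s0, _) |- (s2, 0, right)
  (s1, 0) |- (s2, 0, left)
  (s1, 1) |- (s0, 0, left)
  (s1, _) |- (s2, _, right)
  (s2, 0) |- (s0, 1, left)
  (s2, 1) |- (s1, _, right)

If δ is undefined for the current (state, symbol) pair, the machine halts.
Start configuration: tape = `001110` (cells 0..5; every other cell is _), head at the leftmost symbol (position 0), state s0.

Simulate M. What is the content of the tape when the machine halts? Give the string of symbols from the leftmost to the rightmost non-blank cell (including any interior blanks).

0111_0

state=s0 head=0 tape=[0]01110   (s0,0)→(s2,1,right)
state=s2 head=1 tape=1[0]1110   (s2,0)→(s0,1,left)
state=s0 head=0 tape=[1]11110   (s0,1)→(s2,0,right)
state=s2 head=1 tape=0[1]1110   (s2,1)→(s1,_,right)
state=s1 head=2 tape=0_[1]110   (s1,1)→(s0,0,left)
state=s0 head=1 tape=0[_]0110   (s0,_)→(s2,0,right)
state=s2 head=2 tape=00[0]110   (s2,0)→(s0,1,left)
state=s0 head=1 tape=0[0]1110   (s0,0)→(s2,1,right)
state=s2 head=2 tape=01[1]110   (s2,1)→(s1,_,right)
state=s1 head=3 tape=01_[1]10   (s1,1)→(s0,0,left)
state=s0 head=2 tape=01[_]010   (s0,_)→(s2,0,right)
state=s2 head=3 tape=010[0]10   (s2,0)→(s0,1,left)
state=s0 head=2 tape=01[0]110   (s0,0)→(s2,1,right)
state=s2 head=3 tape=011[1]10   (s2,1)→(s1,_,right)
state=s1 head=4 tape=011_[1]0   (s1,1)→(s0,0,left)
state=s0 head=3 tape=011[_]00   (s0,_)→(s2,0,right)
state=s2 head=4 tape=0110[0]0   (s2,0)→(s0,1,left)
state=s0 head=3 tape=011[0]10   (s0,0)→(s2,1,right)
state=s2 head=4 tape=0111[1]0   (s2,1)→(s1,_,right)
state=s1 head=5 tape=0111_[0]   (s1,0)→(s2,0,left)
state=s2 head=4 tape=0111[_]0
The non-blank tape span at halt is 0111_0.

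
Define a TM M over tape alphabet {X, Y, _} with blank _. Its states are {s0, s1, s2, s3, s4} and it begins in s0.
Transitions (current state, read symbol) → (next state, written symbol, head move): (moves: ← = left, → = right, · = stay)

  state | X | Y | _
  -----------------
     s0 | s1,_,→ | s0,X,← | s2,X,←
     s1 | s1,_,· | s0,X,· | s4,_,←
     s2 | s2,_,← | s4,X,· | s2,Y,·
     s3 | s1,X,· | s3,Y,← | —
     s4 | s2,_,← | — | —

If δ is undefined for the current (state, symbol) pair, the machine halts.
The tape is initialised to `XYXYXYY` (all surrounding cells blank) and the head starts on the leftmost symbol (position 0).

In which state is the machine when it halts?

state=s0 head=0 tape=[X]YXYXYY   (s0,X)→(s1,_,→)
state=s1 head=1 tape=_[Y]XYXYY   (s1,Y)→(s0,X,·)
state=s0 head=1 tape=_[X]XYXYY   (s0,X)→(s1,_,→)
state=s1 head=2 tape=__[X]YXYY   (s1,X)→(s1,_,·)
state=s1 head=2 tape=__[_]YXYY   (s1,_)→(s4,_,←)
state=s4 head=1 tape=_[_]_YXYY
No transition is defined for (s4, _); M halts in state s4.

s4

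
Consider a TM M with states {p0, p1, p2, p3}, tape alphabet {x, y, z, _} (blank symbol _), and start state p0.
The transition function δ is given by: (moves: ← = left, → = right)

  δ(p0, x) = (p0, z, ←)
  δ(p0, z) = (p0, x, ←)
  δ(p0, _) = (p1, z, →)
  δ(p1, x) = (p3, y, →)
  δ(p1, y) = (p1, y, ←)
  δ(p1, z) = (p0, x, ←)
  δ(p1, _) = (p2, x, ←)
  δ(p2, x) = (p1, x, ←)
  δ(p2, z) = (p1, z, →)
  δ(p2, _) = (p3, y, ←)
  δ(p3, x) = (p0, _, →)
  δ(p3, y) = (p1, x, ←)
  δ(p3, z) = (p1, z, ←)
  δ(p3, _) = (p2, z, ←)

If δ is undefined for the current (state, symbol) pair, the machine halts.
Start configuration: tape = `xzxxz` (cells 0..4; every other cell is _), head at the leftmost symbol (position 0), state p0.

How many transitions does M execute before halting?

p0 | __[x]zxxz   read x → write z, move ←, go to p0
p0 | _[_]zzxxz   read _ → write z, move →, go to p1
p1 | _z[z]zxxz   read z → write x, move ←, go to p0
p0 | _[z]xzxxz   read z → write x, move ←, go to p0
p0 | [_]xxzxxz   read _ → write z, move →, go to p1
p1 | z[x]xzxxz   read x → write y, move →, go to p3
p3 | zy[x]zxxz   read x → write _, move →, go to p0
p0 | zy_[z]xxz   read z → write x, move ←, go to p0
p0 | zy[_]xxxz   read _ → write z, move →, go to p1
p1 | zyz[x]xxz   read x → write y, move →, go to p3
p3 | zyzy[x]xz   read x → write _, move →, go to p0
p0 | zyzy_[x]z   read x → write z, move ←, go to p0
p0 | zyzy[_]zz   read _ → write z, move →, go to p1
p1 | zyzyz[z]z   read z → write x, move ←, go to p0
p0 | zyzy[z]xz   read z → write x, move ←, go to p0
p0 | zyz[y]xxz
M halts after 15 transitions.

15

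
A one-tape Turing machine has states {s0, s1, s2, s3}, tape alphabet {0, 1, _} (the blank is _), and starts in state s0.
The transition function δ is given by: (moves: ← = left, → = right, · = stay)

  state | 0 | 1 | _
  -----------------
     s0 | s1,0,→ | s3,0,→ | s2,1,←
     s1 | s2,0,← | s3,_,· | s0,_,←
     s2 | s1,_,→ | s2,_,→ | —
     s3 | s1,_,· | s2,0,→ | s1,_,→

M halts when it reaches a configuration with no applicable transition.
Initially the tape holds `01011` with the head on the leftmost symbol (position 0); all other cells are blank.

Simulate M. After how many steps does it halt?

4

state=s0 head=0 tape=[0]1011   (s0,0)→(s1,0,→)
state=s1 head=1 tape=0[1]011   (s1,1)→(s3,_,·)
state=s3 head=1 tape=0[_]011   (s3,_)→(s1,_,→)
state=s1 head=2 tape=0_[0]11   (s1,0)→(s2,0,←)
state=s2 head=1 tape=0[_]011
M halts after 4 transitions.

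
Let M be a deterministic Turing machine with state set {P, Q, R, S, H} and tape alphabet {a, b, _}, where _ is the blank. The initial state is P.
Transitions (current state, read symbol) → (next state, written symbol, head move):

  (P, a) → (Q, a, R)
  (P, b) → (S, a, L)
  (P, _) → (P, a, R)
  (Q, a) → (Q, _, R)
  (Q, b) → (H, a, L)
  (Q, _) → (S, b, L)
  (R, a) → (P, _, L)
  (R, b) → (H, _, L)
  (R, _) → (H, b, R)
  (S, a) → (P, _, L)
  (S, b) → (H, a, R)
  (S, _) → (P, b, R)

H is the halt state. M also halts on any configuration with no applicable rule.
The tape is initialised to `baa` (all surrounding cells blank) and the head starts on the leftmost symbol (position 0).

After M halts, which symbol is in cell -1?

b

P | _[b]aa_   read b → write a, move L, go to S
S | [_]aaa_   read _ → write b, move R, go to P
P | b[a]aa_   read a → write a, move R, go to Q
Q | ba[a]a_   read a → write _, move R, go to Q
Q | ba_[a]_   read a → write _, move R, go to Q
Q | ba__[_]   read _ → write b, move L, go to S
S | ba_[_]b   read _ → write b, move R, go to P
P | ba_b[b]   read b → write a, move L, go to S
S | ba_[b]a   read b → write a, move R, go to H
H | ba_a[a]
Cell -1 holds b when M halts.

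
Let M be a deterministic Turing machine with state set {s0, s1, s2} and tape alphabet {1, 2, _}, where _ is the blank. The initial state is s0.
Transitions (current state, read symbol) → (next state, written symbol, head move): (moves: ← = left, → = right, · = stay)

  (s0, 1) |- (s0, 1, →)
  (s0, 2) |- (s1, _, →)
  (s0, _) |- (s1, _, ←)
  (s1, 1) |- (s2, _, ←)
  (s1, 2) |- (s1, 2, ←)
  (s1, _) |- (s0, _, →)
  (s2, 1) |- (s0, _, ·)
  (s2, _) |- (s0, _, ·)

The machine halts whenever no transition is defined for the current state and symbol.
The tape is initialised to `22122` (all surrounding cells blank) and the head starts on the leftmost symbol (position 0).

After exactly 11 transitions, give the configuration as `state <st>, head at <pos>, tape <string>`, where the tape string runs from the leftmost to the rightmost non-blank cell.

s0 | [2]2122   read 2 → write _, move →, go to s1
s1 | _[2]122   read 2 → write 2, move ←, go to s1
s1 | [_]2122   read _ → write _, move →, go to s0
s0 | _[2]122   read 2 → write _, move →, go to s1
s1 | __[1]22   read 1 → write _, move ←, go to s2
s2 | _[_]_22   read _ → write _, move ·, go to s0
s0 | _[_]_22   read _ → write _, move ←, go to s1
s1 | [_]__22   read _ → write _, move →, go to s0
s0 | _[_]_22   read _ → write _, move ←, go to s1
s1 | [_]__22   read _ → write _, move →, go to s0
s0 | _[_]_22   read _ → write _, move ←, go to s1
s1 | [_]__22
After 11 steps: state s1, head at 0, tape 22.

state s1, head at 0, tape 22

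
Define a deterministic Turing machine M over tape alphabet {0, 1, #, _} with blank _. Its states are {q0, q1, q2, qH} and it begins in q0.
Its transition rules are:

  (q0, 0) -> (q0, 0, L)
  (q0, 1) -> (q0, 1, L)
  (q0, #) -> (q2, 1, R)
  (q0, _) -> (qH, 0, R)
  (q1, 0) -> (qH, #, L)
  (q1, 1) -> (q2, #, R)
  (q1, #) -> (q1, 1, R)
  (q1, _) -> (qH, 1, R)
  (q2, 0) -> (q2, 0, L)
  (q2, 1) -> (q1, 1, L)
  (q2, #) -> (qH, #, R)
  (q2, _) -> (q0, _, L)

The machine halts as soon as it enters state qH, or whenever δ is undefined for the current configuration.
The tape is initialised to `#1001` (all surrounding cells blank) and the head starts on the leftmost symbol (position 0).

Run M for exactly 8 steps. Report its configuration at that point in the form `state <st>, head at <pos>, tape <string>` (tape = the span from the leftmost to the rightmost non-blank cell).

state qH, head at 2, tape 1#001

q0 | [#]1001   read # → write 1, move R, go to q2
q2 | 1[1]001   read 1 → write 1, move L, go to q1
q1 | [1]1001   read 1 → write #, move R, go to q2
q2 | #[1]001   read 1 → write 1, move L, go to q1
q1 | [#]1001   read # → write 1, move R, go to q1
q1 | 1[1]001   read 1 → write #, move R, go to q2
q2 | 1#[0]01   read 0 → write 0, move L, go to q2
q2 | 1[#]001   read # → write #, move R, go to qH
qH | 1#[0]01
After 8 steps: state qH, head at 2, tape 1#001.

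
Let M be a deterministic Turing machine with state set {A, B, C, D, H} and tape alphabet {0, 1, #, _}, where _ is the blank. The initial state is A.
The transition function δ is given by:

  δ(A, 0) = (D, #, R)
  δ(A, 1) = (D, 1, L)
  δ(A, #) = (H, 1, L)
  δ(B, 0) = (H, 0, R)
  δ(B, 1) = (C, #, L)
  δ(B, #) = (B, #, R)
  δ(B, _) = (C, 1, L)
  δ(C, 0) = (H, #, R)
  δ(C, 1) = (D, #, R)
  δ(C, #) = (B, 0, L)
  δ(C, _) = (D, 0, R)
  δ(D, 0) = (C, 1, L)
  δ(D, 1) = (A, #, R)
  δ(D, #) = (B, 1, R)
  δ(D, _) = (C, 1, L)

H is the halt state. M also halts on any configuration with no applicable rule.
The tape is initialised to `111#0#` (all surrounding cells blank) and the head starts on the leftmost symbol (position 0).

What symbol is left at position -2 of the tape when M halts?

0

state=A head=0 tape=__[1]11#0#   (A,1)→(D,1,L)
state=D head=-1 tape=_[_]111#0#   (D,_)→(C,1,L)
state=C head=-2 tape=[_]1111#0#   (C,_)→(D,0,R)
state=D head=-1 tape=0[1]111#0#   (D,1)→(A,#,R)
state=A head=0 tape=0#[1]11#0#   (A,1)→(D,1,L)
state=D head=-1 tape=0[#]111#0#   (D,#)→(B,1,R)
state=B head=0 tape=01[1]11#0#   (B,1)→(C,#,L)
state=C head=-1 tape=0[1]#11#0#   (C,1)→(D,#,R)
state=D head=0 tape=0#[#]11#0#   (D,#)→(B,1,R)
state=B head=1 tape=0#1[1]1#0#   (B,1)→(C,#,L)
state=C head=0 tape=0#[1]#1#0#   (C,1)→(D,#,R)
state=D head=1 tape=0##[#]1#0#   (D,#)→(B,1,R)
state=B head=2 tape=0##1[1]#0#   (B,1)→(C,#,L)
state=C head=1 tape=0##[1]##0#   (C,1)→(D,#,R)
state=D head=2 tape=0###[#]#0#   (D,#)→(B,1,R)
state=B head=3 tape=0###1[#]0#   (B,#)→(B,#,R)
state=B head=4 tape=0###1#[0]#   (B,0)→(H,0,R)
state=H head=5 tape=0###1#0[#]
Cell -2 holds 0 when M halts.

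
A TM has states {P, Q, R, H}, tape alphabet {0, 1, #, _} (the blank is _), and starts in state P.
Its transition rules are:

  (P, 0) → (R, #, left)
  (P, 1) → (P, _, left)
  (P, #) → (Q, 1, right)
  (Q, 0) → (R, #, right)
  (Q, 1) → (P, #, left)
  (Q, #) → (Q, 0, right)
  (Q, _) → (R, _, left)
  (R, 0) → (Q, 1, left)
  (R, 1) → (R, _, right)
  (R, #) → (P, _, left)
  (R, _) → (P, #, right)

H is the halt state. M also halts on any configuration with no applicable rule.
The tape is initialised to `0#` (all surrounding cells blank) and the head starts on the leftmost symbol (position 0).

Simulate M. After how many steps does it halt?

13

P | _[0]#_   read 0 → write #, move left, go to R
R | [_]##_   read _ → write #, move right, go to P
P | #[#]#_   read # → write 1, move right, go to Q
Q | #1[#]_   read # → write 0, move right, go to Q
Q | #10[_]   read _ → write _, move left, go to R
R | #1[0]_   read 0 → write 1, move left, go to Q
Q | #[1]1_   read 1 → write #, move left, go to P
P | [#]#1_   read # → write 1, move right, go to Q
Q | 1[#]1_   read # → write 0, move right, go to Q
Q | 10[1]_   read 1 → write #, move left, go to P
P | 1[0]#_   read 0 → write #, move left, go to R
R | [1]##_   read 1 → write _, move right, go to R
R | _[#]#_   read # → write _, move left, go to P
P | [_]_#_
M halts after 13 transitions.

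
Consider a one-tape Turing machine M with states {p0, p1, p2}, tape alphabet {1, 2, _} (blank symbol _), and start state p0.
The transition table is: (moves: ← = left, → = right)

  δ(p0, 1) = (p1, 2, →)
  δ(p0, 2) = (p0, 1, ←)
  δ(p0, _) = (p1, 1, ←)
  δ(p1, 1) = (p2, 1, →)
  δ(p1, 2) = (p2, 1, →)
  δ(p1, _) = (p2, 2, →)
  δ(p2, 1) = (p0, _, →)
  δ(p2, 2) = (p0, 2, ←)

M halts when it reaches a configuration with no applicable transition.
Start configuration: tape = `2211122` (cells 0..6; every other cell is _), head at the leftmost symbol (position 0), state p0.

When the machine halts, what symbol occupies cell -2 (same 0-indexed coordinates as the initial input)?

p0 | __[2]211122_   read 2 → write 1, move ←, go to p0
p0 | _[_]1211122_   read _ → write 1, move ←, go to p1
p1 | [_]11211122_   read _ → write 2, move →, go to p2
p2 | 2[1]1211122_   read 1 → write _, move →, go to p0
p0 | 2_[1]211122_   read 1 → write 2, move →, go to p1
p1 | 2_2[2]11122_   read 2 → write 1, move →, go to p2
p2 | 2_21[1]1122_   read 1 → write _, move →, go to p0
p0 | 2_21_[1]122_   read 1 → write 2, move →, go to p1
p1 | 2_21_2[1]22_   read 1 → write 1, move →, go to p2
p2 | 2_21_21[2]2_   read 2 → write 2, move ←, go to p0
p0 | 2_21_2[1]22_   read 1 → write 2, move →, go to p1
p1 | 2_21_22[2]2_   read 2 → write 1, move →, go to p2
p2 | 2_21_221[2]_   read 2 → write 2, move ←, go to p0
p0 | 2_21_22[1]2_   read 1 → write 2, move →, go to p1
p1 | 2_21_222[2]_   read 2 → write 1, move →, go to p2
p2 | 2_21_2221[_]
Cell -2 holds 2 when M halts.

2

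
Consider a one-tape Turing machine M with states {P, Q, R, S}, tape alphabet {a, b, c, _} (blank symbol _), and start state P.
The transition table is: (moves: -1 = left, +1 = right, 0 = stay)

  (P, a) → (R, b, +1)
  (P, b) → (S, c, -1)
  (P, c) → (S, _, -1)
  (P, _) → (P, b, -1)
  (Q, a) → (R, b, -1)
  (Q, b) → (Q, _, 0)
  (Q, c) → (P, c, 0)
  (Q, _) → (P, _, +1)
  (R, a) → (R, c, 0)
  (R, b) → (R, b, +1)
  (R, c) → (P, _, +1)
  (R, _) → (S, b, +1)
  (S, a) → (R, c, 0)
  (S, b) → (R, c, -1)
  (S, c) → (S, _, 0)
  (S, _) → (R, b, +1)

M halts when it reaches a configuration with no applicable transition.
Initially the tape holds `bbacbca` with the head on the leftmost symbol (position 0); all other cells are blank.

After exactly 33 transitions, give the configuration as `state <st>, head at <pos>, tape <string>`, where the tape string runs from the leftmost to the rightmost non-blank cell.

state P, head at 6, tape bb_bbbbbbb

P | _[b]bacbca__   read b → write c, move -1, go to S
S | [_]cbacbca__   read _ → write b, move +1, go to R
R | b[c]bacbca__   read c → write _, move +1, go to P
P | b_[b]acbca__   read b → write c, move -1, go to S
S | b[_]cacbca__   read _ → write b, move +1, go to R
R | bb[c]acbca__   read c → write _, move +1, go to P
P | bb_[a]cbca__   read a → write b, move +1, go to R
R | bb_b[c]bca__   read c → write _, move +1, go to P
P | bb_b_[b]ca__   read b → write c, move -1, go to S
S | bb_b[_]cca__   read _ → write b, move +1, go to R
R | bb_bb[c]ca__   read c → write _, move +1, go to P
P | bb_bb_[c]a__   read c → write _, move -1, go to S
S | bb_bb[_]_a__   read _ → write b, move +1, go to R
R | bb_bbb[_]a__   read _ → write b, move +1, go to S
S | bb_bbbb[a]__   read a → write c, move 0, go to R
R | bb_bbbb[c]__   read c → write _, move +1, go to P
P | bb_bbbb_[_]_   read _ → write b, move -1, go to P
P | bb_bbbb[_]b_   read _ → write b, move -1, go to P
P | bb_bbb[b]bb_   read b → write c, move -1, go to S
S | bb_bb[b]cbb_   read b → write c, move -1, go to R
R | bb_b[b]ccbb_   read b → write b, move +1, go to R
R | bb_bb[c]cbb_   read c → write _, move +1, go to P
P | bb_bb_[c]bb_   read c → write _, move -1, go to S
S | bb_bb[_]_bb_   read _ → write b, move +1, go to R
R | bb_bbb[_]bb_   read _ → write b, move +1, go to S
S | bb_bbbb[b]b_   read b → write c, move -1, go to R
R | bb_bbb[b]cb_   read b → write b, move +1, go to R
R | bb_bbbb[c]b_   read c → write _, move +1, go to P
P | bb_bbbb_[b]_   read b → write c, move -1, go to S
S | bb_bbbb[_]c_   read _ → write b, move +1, go to R
R | bb_bbbbb[c]_   read c → write _, move +1, go to P
P | bb_bbbbb_[_]   read _ → write b, move -1, go to P
P | bb_bbbbb[_]b   read _ → write b, move -1, go to P
P | bb_bbbb[b]bb
After 33 steps: state P, head at 6, tape bb_bbbbbbb.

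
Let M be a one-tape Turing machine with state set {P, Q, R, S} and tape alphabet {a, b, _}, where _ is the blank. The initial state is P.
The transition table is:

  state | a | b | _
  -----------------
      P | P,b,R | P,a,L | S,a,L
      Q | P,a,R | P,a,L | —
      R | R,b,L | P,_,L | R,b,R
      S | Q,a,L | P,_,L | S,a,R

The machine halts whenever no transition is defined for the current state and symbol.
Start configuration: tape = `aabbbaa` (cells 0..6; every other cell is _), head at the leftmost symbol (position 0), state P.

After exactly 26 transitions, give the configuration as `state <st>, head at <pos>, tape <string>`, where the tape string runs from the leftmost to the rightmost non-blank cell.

state P, head at 2, tape bbbbbaaaa

P | __[a]abbbaa   read a → write b, move R, go to P
P | __b[a]bbbaa   read a → write b, move R, go to P
P | __bb[b]bbaa   read b → write a, move L, go to P
P | __b[b]abbaa   read b → write a, move L, go to P
P | __[b]aabbaa   read b → write a, move L, go to P
P | _[_]aaabbaa   read _ → write a, move L, go to S
S | [_]aaaabbaa   read _ → write a, move R, go to S
S | a[a]aaabbaa   read a → write a, move L, go to Q
Q | [a]aaaabbaa   read a → write a, move R, go to P
P | a[a]aaabbaa   read a → write b, move R, go to P
P | ab[a]aabbaa   read a → write b, move R, go to P
P | abb[a]abbaa   read a → write b, move R, go to P
P | abbb[a]bbaa   read a → write b, move R, go to P
P | abbbb[b]baa   read b → write a, move L, go to P
P | abbb[b]abaa   read b → write a, move L, go to P
P | abb[b]aabaa   read b → write a, move L, go to P
P | ab[b]aaabaa   read b → write a, move L, go to P
P | a[b]aaaabaa   read b → write a, move L, go to P
P | [a]aaaaabaa   read a → write b, move R, go to P
P | b[a]aaaabaa   read a → write b, move R, go to P
P | bb[a]aaabaa   read a → write b, move R, go to P
P | bbb[a]aabaa   read a → write b, move R, go to P
P | bbbb[a]abaa   read a → write b, move R, go to P
P | bbbbb[a]baa   read a → write b, move R, go to P
P | bbbbbb[b]aa   read b → write a, move L, go to P
P | bbbbb[b]aaa   read b → write a, move L, go to P
P | bbbb[b]aaaa
After 26 steps: state P, head at 2, tape bbbbbaaaa.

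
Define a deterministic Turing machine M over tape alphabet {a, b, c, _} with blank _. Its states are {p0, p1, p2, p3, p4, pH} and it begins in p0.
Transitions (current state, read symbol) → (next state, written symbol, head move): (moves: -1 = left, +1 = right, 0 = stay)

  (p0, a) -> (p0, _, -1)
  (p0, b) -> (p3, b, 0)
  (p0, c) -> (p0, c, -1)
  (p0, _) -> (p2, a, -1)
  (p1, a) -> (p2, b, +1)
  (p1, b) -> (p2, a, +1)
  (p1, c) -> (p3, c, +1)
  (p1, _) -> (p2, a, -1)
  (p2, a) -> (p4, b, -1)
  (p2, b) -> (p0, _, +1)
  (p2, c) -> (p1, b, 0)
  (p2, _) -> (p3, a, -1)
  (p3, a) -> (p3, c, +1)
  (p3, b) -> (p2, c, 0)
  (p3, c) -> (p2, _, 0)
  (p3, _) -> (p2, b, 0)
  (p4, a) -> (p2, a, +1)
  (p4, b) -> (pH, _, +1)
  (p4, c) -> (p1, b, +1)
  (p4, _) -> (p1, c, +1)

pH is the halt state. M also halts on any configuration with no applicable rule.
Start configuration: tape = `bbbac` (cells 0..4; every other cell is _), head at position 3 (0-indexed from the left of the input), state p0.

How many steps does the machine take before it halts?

state=p0 head=3 tape=bbb[a]c   (p0,a)→(p0,_,-1)
state=p0 head=2 tape=bb[b]_c   (p0,b)→(p3,b,0)
state=p3 head=2 tape=bb[b]_c   (p3,b)→(p2,c,0)
state=p2 head=2 tape=bb[c]_c   (p2,c)→(p1,b,0)
state=p1 head=2 tape=bb[b]_c   (p1,b)→(p2,a,+1)
state=p2 head=3 tape=bba[_]c   (p2,_)→(p3,a,-1)
state=p3 head=2 tape=bb[a]ac   (p3,a)→(p3,c,+1)
state=p3 head=3 tape=bbc[a]c   (p3,a)→(p3,c,+1)
state=p3 head=4 tape=bbcc[c]   (p3,c)→(p2,_,0)
state=p2 head=4 tape=bbcc[_]   (p2,_)→(p3,a,-1)
state=p3 head=3 tape=bbc[c]a   (p3,c)→(p2,_,0)
state=p2 head=3 tape=bbc[_]a   (p2,_)→(p3,a,-1)
state=p3 head=2 tape=bb[c]aa   (p3,c)→(p2,_,0)
state=p2 head=2 tape=bb[_]aa   (p2,_)→(p3,a,-1)
state=p3 head=1 tape=b[b]aaa   (p3,b)→(p2,c,0)
state=p2 head=1 tape=b[c]aaa   (p2,c)→(p1,b,0)
state=p1 head=1 tape=b[b]aaa   (p1,b)→(p2,a,+1)
state=p2 head=2 tape=ba[a]aa   (p2,a)→(p4,b,-1)
state=p4 head=1 tape=b[a]baa   (p4,a)→(p2,a,+1)
state=p2 head=2 tape=ba[b]aa   (p2,b)→(p0,_,+1)
state=p0 head=3 tape=ba_[a]a   (p0,a)→(p0,_,-1)
state=p0 head=2 tape=ba[_]_a   (p0,_)→(p2,a,-1)
state=p2 head=1 tape=b[a]a_a   (p2,a)→(p4,b,-1)
state=p4 head=0 tape=[b]ba_a   (p4,b)→(pH,_,+1)
state=pH head=1 tape=_[b]a_a
M halts after 24 transitions.

24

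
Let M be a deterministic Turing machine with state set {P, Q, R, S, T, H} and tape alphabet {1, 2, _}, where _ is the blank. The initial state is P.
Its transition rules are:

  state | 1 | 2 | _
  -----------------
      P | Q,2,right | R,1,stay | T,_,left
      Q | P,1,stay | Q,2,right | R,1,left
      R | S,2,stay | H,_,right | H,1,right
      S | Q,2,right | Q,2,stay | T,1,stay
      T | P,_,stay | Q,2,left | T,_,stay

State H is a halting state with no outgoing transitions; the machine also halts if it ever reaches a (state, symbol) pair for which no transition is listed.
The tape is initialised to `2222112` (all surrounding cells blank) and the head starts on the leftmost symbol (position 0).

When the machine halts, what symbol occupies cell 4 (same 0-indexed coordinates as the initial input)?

P | [2]222112_   read 2 → write 1, move stay, go to R
R | [1]222112_   read 1 → write 2, move stay, go to S
S | [2]222112_   read 2 → write 2, move stay, go to Q
Q | [2]222112_   read 2 → write 2, move right, go to Q
Q | 2[2]22112_   read 2 → write 2, move right, go to Q
Q | 22[2]2112_   read 2 → write 2, move right, go to Q
Q | 222[2]112_   read 2 → write 2, move right, go to Q
Q | 2222[1]12_   read 1 → write 1, move stay, go to P
P | 2222[1]12_   read 1 → write 2, move right, go to Q
Q | 22222[1]2_   read 1 → write 1, move stay, go to P
P | 22222[1]2_   read 1 → write 2, move right, go to Q
Q | 222222[2]_   read 2 → write 2, move right, go to Q
Q | 2222222[_]   read _ → write 1, move left, go to R
R | 222222[2]1   read 2 → write _, move right, go to H
H | 222222_[1]
Cell 4 holds 2 when M halts.

2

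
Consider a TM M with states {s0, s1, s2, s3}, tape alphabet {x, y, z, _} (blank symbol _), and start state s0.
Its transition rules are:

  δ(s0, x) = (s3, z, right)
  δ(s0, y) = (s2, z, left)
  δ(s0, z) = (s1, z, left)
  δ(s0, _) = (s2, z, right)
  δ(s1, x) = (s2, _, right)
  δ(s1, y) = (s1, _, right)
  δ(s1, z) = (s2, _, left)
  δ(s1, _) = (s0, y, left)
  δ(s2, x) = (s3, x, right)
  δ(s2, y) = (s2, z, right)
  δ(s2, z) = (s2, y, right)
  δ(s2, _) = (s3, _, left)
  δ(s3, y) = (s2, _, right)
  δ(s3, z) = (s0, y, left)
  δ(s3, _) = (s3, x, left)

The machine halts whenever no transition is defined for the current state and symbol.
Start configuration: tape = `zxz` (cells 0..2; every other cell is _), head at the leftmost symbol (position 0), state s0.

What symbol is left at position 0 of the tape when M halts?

state=s0 head=0 tape=__[z]xz_   (s0,z)→(s1,z,left)
state=s1 head=-1 tape=_[_]zxz_   (s1,_)→(s0,y,left)
state=s0 head=-2 tape=[_]yzxz_   (s0,_)→(s2,z,right)
state=s2 head=-1 tape=z[y]zxz_   (s2,y)→(s2,z,right)
state=s2 head=0 tape=zz[z]xz_   (s2,z)→(s2,y,right)
state=s2 head=1 tape=zzy[x]z_   (s2,x)→(s3,x,right)
state=s3 head=2 tape=zzyx[z]_   (s3,z)→(s0,y,left)
state=s0 head=1 tape=zzy[x]y_   (s0,x)→(s3,z,right)
state=s3 head=2 tape=zzyz[y]_   (s3,y)→(s2,_,right)
state=s2 head=3 tape=zzyz_[_]   (s2,_)→(s3,_,left)
state=s3 head=2 tape=zzyz[_]_   (s3,_)→(s3,x,left)
state=s3 head=1 tape=zzy[z]x_   (s3,z)→(s0,y,left)
state=s0 head=0 tape=zz[y]yx_   (s0,y)→(s2,z,left)
state=s2 head=-1 tape=z[z]zyx_   (s2,z)→(s2,y,right)
state=s2 head=0 tape=zy[z]yx_   (s2,z)→(s2,y,right)
state=s2 head=1 tape=zyy[y]x_   (s2,y)→(s2,z,right)
state=s2 head=2 tape=zyyz[x]_   (s2,x)→(s3,x,right)
state=s3 head=3 tape=zyyzx[_]   (s3,_)→(s3,x,left)
state=s3 head=2 tape=zyyz[x]x
Cell 0 holds y when M halts.

y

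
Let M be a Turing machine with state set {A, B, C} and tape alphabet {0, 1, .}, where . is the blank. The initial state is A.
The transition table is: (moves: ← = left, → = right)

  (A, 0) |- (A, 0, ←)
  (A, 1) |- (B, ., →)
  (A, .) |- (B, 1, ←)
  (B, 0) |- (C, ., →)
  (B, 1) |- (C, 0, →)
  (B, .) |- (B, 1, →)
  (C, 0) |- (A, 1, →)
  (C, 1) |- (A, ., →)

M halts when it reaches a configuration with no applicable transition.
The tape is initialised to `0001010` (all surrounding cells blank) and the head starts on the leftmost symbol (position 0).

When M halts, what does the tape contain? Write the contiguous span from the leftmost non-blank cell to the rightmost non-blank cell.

10..1.10010

A | ..[0]001010...   read 0 → write 0, move ←, go to A
A | .[.]0001010...   read . → write 1, move ←, go to B
B | [.]10001010...   read . → write 1, move →, go to B
B | 1[1]0001010...   read 1 → write 0, move →, go to C
C | 10[0]001010...   read 0 → write 1, move →, go to A
A | 101[0]01010...   read 0 → write 0, move ←, go to A
A | 10[1]001010...   read 1 → write ., move →, go to B
B | 10.[0]01010...   read 0 → write ., move →, go to C
C | 10..[0]1010...   read 0 → write 1, move →, go to A
A | 10..1[1]010...   read 1 → write ., move →, go to B
B | 10..1.[0]10...   read 0 → write ., move →, go to C
C | 10..1..[1]0...   read 1 → write ., move →, go to A
A | 10..1...[0]...   read 0 → write 0, move ←, go to A
A | 10..1..[.]0...   read . → write 1, move ←, go to B
B | 10..1.[.]10...   read . → write 1, move →, go to B
B | 10..1.1[1]0...   read 1 → write 0, move →, go to C
C | 10..1.10[0]...   read 0 → write 1, move →, go to A
A | 10..1.101[.]..   read . → write 1, move ←, go to B
B | 10..1.10[1]1..   read 1 → write 0, move →, go to C
C | 10..1.100[1]..   read 1 → write ., move →, go to A
A | 10..1.100.[.].   read . → write 1, move ←, go to B
B | 10..1.100[.]1.   read . → write 1, move →, go to B
B | 10..1.1001[1].   read 1 → write 0, move →, go to C
C | 10..1.10010[.]
The non-blank tape span at halt is 10..1.10010.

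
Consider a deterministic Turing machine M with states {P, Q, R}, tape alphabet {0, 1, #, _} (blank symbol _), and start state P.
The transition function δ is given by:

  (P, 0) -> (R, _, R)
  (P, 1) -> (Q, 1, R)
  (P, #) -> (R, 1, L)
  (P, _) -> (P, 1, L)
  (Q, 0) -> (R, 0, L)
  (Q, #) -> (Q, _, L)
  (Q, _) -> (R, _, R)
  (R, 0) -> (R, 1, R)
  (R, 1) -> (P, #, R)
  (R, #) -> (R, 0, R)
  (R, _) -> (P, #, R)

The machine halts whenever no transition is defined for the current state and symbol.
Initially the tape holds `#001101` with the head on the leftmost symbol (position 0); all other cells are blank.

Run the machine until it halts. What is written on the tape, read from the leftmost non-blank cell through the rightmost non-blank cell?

##_1###11

state=P head=0 tape=_[#]001101_   (P,#)→(R,1,L)
state=R head=-1 tape=[_]1001101_   (R,_)→(P,#,R)
state=P head=0 tape=#[1]001101_   (P,1)→(Q,1,R)
state=Q head=1 tape=#1[0]01101_   (Q,0)→(R,0,L)
state=R head=0 tape=#[1]001101_   (R,1)→(P,#,R)
state=P head=1 tape=##[0]01101_   (P,0)→(R,_,R)
state=R head=2 tape=##_[0]1101_   (R,0)→(R,1,R)
state=R head=3 tape=##_1[1]101_   (R,1)→(P,#,R)
state=P head=4 tape=##_1#[1]01_   (P,1)→(Q,1,R)
state=Q head=5 tape=##_1#1[0]1_   (Q,0)→(R,0,L)
state=R head=4 tape=##_1#[1]01_   (R,1)→(P,#,R)
state=P head=5 tape=##_1##[0]1_   (P,0)→(R,_,R)
state=R head=6 tape=##_1##_[1]_   (R,1)→(P,#,R)
state=P head=7 tape=##_1##_#[_]   (P,_)→(P,1,L)
state=P head=6 tape=##_1##_[#]1   (P,#)→(R,1,L)
state=R head=5 tape=##_1##[_]11   (R,_)→(P,#,R)
state=P head=6 tape=##_1###[1]1   (P,1)→(Q,1,R)
state=Q head=7 tape=##_1###1[1]
The non-blank tape span at halt is ##_1###11.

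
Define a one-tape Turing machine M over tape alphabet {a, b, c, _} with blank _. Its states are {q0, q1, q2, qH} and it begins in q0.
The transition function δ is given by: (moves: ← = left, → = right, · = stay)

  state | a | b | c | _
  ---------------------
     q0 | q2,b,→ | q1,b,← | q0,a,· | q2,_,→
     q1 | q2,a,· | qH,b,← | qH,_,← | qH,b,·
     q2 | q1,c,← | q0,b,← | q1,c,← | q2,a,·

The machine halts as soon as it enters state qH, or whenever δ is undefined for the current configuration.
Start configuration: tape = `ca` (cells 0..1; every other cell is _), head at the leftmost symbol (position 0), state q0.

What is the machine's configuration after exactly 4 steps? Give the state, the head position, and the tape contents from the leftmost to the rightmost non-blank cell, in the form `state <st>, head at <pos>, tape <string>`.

state qH, head at -1, tape bc

q0 | _[c]a   read c → write a, move ·, go to q0
q0 | _[a]a   read a → write b, move →, go to q2
q2 | _b[a]   read a → write c, move ←, go to q1
q1 | _[b]c   read b → write b, move ←, go to qH
qH | [_]bc
After 4 steps: state qH, head at -1, tape bc.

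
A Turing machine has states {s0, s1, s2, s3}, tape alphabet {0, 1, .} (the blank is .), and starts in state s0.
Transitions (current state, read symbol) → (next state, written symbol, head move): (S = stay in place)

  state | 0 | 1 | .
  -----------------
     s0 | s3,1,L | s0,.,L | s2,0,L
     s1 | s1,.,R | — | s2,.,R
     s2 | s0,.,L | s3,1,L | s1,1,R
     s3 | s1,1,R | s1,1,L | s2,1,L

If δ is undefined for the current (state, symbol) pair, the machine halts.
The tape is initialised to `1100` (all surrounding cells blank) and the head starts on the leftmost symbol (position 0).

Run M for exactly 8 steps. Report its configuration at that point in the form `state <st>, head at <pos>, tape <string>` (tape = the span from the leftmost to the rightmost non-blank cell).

state=s0 head=0 tape=..[1]100   (s0,1)→(s0,.,L)
state=s0 head=-1 tape=.[.].100   (s0,.)→(s2,0,L)
state=s2 head=-2 tape=[.]0.100   (s2,.)→(s1,1,R)
state=s1 head=-1 tape=1[0].100   (s1,0)→(s1,.,R)
state=s1 head=0 tape=1.[.]100   (s1,.)→(s2,.,R)
state=s2 head=1 tape=1..[1]00   (s2,1)→(s3,1,L)
state=s3 head=0 tape=1.[.]100   (s3,.)→(s2,1,L)
state=s2 head=-1 tape=1[.]1100   (s2,.)→(s1,1,R)
state=s1 head=0 tape=11[1]100
After 8 steps: state s1, head at 0, tape 111100.

state s1, head at 0, tape 111100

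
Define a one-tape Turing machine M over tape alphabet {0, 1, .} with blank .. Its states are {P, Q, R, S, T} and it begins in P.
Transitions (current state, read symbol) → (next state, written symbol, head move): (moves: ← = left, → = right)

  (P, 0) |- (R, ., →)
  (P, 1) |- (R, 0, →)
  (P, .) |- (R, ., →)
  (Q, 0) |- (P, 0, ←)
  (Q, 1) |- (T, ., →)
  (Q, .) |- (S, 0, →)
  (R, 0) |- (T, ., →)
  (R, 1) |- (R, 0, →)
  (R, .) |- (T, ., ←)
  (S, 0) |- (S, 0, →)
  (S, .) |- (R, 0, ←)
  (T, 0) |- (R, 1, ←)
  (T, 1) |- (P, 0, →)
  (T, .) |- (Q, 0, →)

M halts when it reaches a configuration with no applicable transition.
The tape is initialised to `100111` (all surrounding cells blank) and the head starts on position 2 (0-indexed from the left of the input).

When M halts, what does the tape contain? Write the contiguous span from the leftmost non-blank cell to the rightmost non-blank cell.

state=P head=2 tape=10[0]111....   (P,0)→(R,.,→)
state=R head=3 tape=10.[1]11....   (R,1)→(R,0,→)
state=R head=4 tape=10.0[1]1....   (R,1)→(R,0,→)
state=R head=5 tape=10.00[1]....   (R,1)→(R,0,→)
state=R head=6 tape=10.000[.]...   (R,.)→(T,.,←)
state=T head=5 tape=10.00[0]....   (T,0)→(R,1,←)
state=R head=4 tape=10.0[0]1....   (R,0)→(T,.,→)
state=T head=5 tape=10.0.[1]....   (T,1)→(P,0,→)
state=P head=6 tape=10.0.0[.]...   (P,.)→(R,.,→)
state=R head=7 tape=10.0.0.[.]..   (R,.)→(T,.,←)
state=T head=6 tape=10.0.0[.]...   (T,.)→(Q,0,→)
state=Q head=7 tape=10.0.00[.]..   (Q,.)→(S,0,→)
state=S head=8 tape=10.0.000[.].   (S,.)→(R,0,←)
state=R head=7 tape=10.0.00[0]0.   (R,0)→(T,.,→)
state=T head=8 tape=10.0.00.[0].   (T,0)→(R,1,←)
state=R head=7 tape=10.0.00[.]1.   (R,.)→(T,.,←)
state=T head=6 tape=10.0.0[0].1.   (T,0)→(R,1,←)
state=R head=5 tape=10.0.[0]1.1.   (R,0)→(T,.,→)
state=T head=6 tape=10.0..[1].1.   (T,1)→(P,0,→)
state=P head=7 tape=10.0..0[.]1.   (P,.)→(R,.,→)
state=R head=8 tape=10.0..0.[1].   (R,1)→(R,0,→)
state=R head=9 tape=10.0..0.0[.]   (R,.)→(T,.,←)
state=T head=8 tape=10.0..0.[0].   (T,0)→(R,1,←)
state=R head=7 tape=10.0..0[.]1.   (R,.)→(T,.,←)
state=T head=6 tape=10.0..[0].1.   (T,0)→(R,1,←)
state=R head=5 tape=10.0.[.]1.1.   (R,.)→(T,.,←)
state=T head=4 tape=10.0[.].1.1.   (T,.)→(Q,0,→)
state=Q head=5 tape=10.00[.]1.1.   (Q,.)→(S,0,→)
state=S head=6 tape=10.000[1].1.
The non-blank tape span at halt is 10.0001.1.

10.0001.1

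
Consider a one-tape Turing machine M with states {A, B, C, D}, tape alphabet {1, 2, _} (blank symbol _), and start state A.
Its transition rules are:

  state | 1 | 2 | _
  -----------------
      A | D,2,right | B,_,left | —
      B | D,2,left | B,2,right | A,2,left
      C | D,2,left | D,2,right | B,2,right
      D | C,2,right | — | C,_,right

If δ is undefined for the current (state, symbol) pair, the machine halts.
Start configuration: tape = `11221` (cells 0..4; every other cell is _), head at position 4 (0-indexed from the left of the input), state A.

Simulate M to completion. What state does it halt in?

D

state=A head=4 tape=1122[1]___   (A,1)→(D,2,right)
state=D head=5 tape=11222[_]__   (D,_)→(C,_,right)
state=C head=6 tape=11222_[_]_   (C,_)→(B,2,right)
state=B head=7 tape=11222_2[_]   (B,_)→(A,2,left)
state=A head=6 tape=11222_[2]2   (A,2)→(B,_,left)
state=B head=5 tape=11222[_]_2   (B,_)→(A,2,left)
state=A head=4 tape=1122[2]2_2   (A,2)→(B,_,left)
state=B head=3 tape=112[2]_2_2   (B,2)→(B,2,right)
state=B head=4 tape=1122[_]2_2   (B,_)→(A,2,left)
state=A head=3 tape=112[2]22_2   (A,2)→(B,_,left)
state=B head=2 tape=11[2]_22_2   (B,2)→(B,2,right)
state=B head=3 tape=112[_]22_2   (B,_)→(A,2,left)
state=A head=2 tape=11[2]222_2   (A,2)→(B,_,left)
state=B head=1 tape=1[1]_222_2   (B,1)→(D,2,left)
state=D head=0 tape=[1]2_222_2   (D,1)→(C,2,right)
state=C head=1 tape=2[2]_222_2   (C,2)→(D,2,right)
state=D head=2 tape=22[_]222_2   (D,_)→(C,_,right)
state=C head=3 tape=22_[2]22_2   (C,2)→(D,2,right)
state=D head=4 tape=22_2[2]2_2
No transition is defined for (D, 2); M halts in state D.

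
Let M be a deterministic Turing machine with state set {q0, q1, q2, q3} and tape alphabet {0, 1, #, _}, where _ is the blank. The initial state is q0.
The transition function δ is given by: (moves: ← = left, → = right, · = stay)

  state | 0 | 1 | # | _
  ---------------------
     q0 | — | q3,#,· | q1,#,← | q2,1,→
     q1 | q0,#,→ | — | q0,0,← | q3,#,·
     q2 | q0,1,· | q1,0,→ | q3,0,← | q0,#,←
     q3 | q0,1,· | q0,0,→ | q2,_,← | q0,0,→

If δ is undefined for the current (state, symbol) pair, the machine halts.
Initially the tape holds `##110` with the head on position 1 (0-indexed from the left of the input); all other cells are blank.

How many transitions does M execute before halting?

state=q0 head=1 tape=___#[#]110   (q0,#)→(q1,#,←)
state=q1 head=0 tape=___[#]#110   (q1,#)→(q0,0,←)
state=q0 head=-1 tape=__[_]0#110   (q0,_)→(q2,1,→)
state=q2 head=0 tape=__1[0]#110   (q2,0)→(q0,1,·)
state=q0 head=0 tape=__1[1]#110   (q0,1)→(q3,#,·)
state=q3 head=0 tape=__1[#]#110   (q3,#)→(q2,_,←)
state=q2 head=-1 tape=__[1]_#110   (q2,1)→(q1,0,→)
state=q1 head=0 tape=__0[_]#110   (q1,_)→(q3,#,·)
state=q3 head=0 tape=__0[#]#110   (q3,#)→(q2,_,←)
state=q2 head=-1 tape=__[0]_#110   (q2,0)→(q0,1,·)
state=q0 head=-1 tape=__[1]_#110   (q0,1)→(q3,#,·)
state=q3 head=-1 tape=__[#]_#110   (q3,#)→(q2,_,←)
state=q2 head=-2 tape=_[_]__#110   (q2,_)→(q0,#,←)
state=q0 head=-3 tape=[_]#__#110   (q0,_)→(q2,1,→)
state=q2 head=-2 tape=1[#]__#110   (q2,#)→(q3,0,←)
state=q3 head=-3 tape=[1]0__#110   (q3,1)→(q0,0,→)
state=q0 head=-2 tape=0[0]__#110
M halts after 16 transitions.

16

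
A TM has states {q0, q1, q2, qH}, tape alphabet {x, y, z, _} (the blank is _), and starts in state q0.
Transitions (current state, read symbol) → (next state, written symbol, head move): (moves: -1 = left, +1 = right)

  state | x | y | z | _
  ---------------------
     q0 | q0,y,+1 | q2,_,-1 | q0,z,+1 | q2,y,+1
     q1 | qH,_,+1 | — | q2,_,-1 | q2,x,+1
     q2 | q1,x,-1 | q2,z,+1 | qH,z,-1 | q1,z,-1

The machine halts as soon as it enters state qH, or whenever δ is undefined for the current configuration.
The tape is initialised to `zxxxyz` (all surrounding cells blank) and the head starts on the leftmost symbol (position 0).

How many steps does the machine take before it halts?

q0 | _[z]xxxyz   read z → write z, move +1, go to q0
q0 | _z[x]xxyz   read x → write y, move +1, go to q0
q0 | _zy[x]xyz   read x → write y, move +1, go to q0
q0 | _zyy[x]yz   read x → write y, move +1, go to q0
q0 | _zyyy[y]z   read y → write _, move -1, go to q2
q2 | _zyy[y]_z   read y → write z, move +1, go to q2
q2 | _zyyz[_]z   read _ → write z, move -1, go to q1
q1 | _zyy[z]zz   read z → write _, move -1, go to q2
q2 | _zy[y]_zz   read y → write z, move +1, go to q2
q2 | _zyz[_]zz   read _ → write z, move -1, go to q1
q1 | _zy[z]zzz   read z → write _, move -1, go to q2
q2 | _z[y]_zzz   read y → write z, move +1, go to q2
q2 | _zz[_]zzz   read _ → write z, move -1, go to q1
q1 | _z[z]zzzz   read z → write _, move -1, go to q2
q2 | _[z]_zzzz   read z → write z, move -1, go to qH
qH | [_]z_zzzz
M halts after 15 transitions.

15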